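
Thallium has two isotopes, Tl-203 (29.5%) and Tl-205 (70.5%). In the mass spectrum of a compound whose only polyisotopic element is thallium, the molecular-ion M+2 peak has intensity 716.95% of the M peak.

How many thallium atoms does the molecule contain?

3

For n independent Tl atoms, I(M+2)/I(M) = n · (abundance Tl-205) / (abundance Tl-203) = n · 0.705/0.295.
n = 7.1695 × 0.295/0.705 = 3.00 ≈ 3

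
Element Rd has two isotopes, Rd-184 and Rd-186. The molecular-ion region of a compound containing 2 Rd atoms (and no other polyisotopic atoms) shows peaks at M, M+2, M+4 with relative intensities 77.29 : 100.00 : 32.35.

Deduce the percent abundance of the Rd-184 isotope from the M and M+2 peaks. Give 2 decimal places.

Let p = fractional abundance of Rd-184. I(M+2)/I(M) = [C(2,1)·p^1·(1−p)] / p^2 = 2·(1−p)/p = 100.00/77.29 = 1.2938
(1−p)/p = 1.2938/2 = 0.6469  ⇒  p = 1/(1 + 0.6469) = 0.6072
Rd-184: 60.72%, Rd-186: 39.28%.

60.72%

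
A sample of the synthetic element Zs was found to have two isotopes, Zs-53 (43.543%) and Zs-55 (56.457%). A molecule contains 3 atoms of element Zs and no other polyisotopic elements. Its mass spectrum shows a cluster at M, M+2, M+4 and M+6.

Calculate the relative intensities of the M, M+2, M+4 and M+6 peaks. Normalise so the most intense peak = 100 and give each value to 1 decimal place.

19.8 : 77.1 : 100.0 : 43.2

The 3 Zs atoms are independent, so intensities follow the terms of (0.43543 + 0.56457)^3.
P(M) = 0.43543^3 = 0.082557
P(M+2) = 3 × 0.43543^2 × 0.56457^1 = 0.321126
P(M+4) = 3 × 0.43543^1 × 0.56457^2 = 0.416366
P(M+6) = 0.56457^3 = 0.179951
The M+4 peak is largest (0.416366); scaling to 100 gives 19.8 : 77.1 : 100.0 : 43.2.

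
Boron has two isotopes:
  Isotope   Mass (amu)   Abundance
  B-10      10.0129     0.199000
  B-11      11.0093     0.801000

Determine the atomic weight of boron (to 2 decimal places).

10.81 amu

Weight each isotope mass by its fractional abundance: 0.199000 × 10.0129 + 0.801000 × 11.0093
= 1.99257 + 8.81845 = 10.81102 amu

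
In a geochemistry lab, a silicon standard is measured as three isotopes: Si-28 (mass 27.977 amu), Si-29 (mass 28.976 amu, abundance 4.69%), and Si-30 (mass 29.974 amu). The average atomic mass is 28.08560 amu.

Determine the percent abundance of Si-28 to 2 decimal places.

92.22%

Let x and y be the fractions of Si-28 and Si-30. Then x + y = 1 − 0.0469 = 0.9531 and 27.977x + 29.974y = 28.08560 − 0.0469×28.976 = 26.7266256.
Substituting: 27.977x + 29.974(0.9531 − x) = 26.7266256
(27.977 − 29.974)x = -1.8415938  ⇒  x = 0.92218, y = 0.03092
Si-28: 92.22%, Si-30: 3.09%.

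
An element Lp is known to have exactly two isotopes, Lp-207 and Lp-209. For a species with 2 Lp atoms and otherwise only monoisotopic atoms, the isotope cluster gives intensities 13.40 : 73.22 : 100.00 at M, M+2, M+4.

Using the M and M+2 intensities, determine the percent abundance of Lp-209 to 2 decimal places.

If p is the fraction of Lp that is Lp-207, then I(M+2)/I(M) = [C(2,1)·p^1·(1−p)] / p^2 = 2·(1−p)/p = 73.22/13.40 = 5.4642
(1−p)/p = 5.4642/2 = 2.7321  ⇒  p = 1/(1 + 2.7321) = 0.2679
Lp-207: 26.79%, Lp-209: 73.21%.

73.21%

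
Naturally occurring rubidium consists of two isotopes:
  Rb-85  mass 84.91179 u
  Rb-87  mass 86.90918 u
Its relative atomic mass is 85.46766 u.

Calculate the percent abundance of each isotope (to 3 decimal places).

With x = fraction of Rb-85 (so Rb-87 is 1 − x):
84.91179·x + 86.90918·(1 − x) = 85.46766
(84.91179 − 86.90918)·x = 85.46766 − 86.90918
x = -1.44152 / -1.99739 = 0.72170 → 72.170% Rb-85, 27.830% Rb-87.

Rb-85: 72.170%, Rb-87: 27.830%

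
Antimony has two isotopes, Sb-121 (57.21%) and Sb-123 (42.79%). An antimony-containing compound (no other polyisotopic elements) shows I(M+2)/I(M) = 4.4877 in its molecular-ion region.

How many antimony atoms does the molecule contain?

The M+2/M ratio from n Sb atoms is n · q/p = n · 0.4279/0.5721.
n = 4.4877 × 0.5721/0.4279 = 6.00 ≈ 6

6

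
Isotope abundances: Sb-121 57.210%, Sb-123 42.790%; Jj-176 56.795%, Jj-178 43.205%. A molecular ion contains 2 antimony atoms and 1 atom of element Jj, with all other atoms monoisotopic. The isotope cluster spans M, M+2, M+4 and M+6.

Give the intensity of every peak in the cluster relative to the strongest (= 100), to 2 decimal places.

Antimony pattern (n=2): 0.32729841 : 0.48960318 : 0.18309841
Element Jj pattern (n=1): 0.56795 : 0.43205
Convolve the two distributions (both contribute in 2-u steps):
  M: 0.32729841×0.56795 = 0.185889
  M+2: 0.32729841×0.43205 + 0.48960318×0.56795 = 0.419479
  M+4: 0.48960318×0.43205 + 0.18309841×0.56795 = 0.315524
  M+6: 0.18309841×0.43205 = 0.079108
Scale to base peak (0.419479) = 100: 44.31 : 100.00 : 75.22 : 18.86

44.31 : 100.00 : 75.22 : 18.86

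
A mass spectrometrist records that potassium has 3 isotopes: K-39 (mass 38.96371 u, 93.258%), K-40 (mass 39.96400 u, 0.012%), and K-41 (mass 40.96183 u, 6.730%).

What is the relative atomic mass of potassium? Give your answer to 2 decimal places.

Average mass = Σ (abundance × isotope mass) = 0.93258 × 38.96371 + 0.00012 × 39.96400 + 0.06730 × 40.96183
= 36.336777 + 0.004796 + 2.756731 = 39.098304 u

39.10 u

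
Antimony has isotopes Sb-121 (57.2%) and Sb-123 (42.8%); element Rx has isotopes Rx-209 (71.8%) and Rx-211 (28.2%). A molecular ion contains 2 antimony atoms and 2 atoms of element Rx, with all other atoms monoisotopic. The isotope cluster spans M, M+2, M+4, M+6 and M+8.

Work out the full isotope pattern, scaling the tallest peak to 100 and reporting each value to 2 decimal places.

Antimony pattern (n=2): 0.327184 : 0.489632 : 0.183184
Element Rx pattern (n=2): 0.515524 : 0.404952 : 0.079524
Convolve the two distributions (both contribute in 2-u steps):
  M: 0.327184×0.515524 = 0.168671
  M+2: 0.327184×0.404952 + 0.489632×0.515524 = 0.384911
  M+4: 0.327184×0.079524 + 0.489632×0.404952 + 0.183184×0.515524 = 0.318732
  M+6: 0.489632×0.079524 + 0.183184×0.404952 = 0.113118
  M+8: 0.183184×0.079524 = 0.014568
Scale to base peak (0.384911) = 100: 43.82 : 100.00 : 82.81 : 29.39 : 3.78

43.82 : 100.00 : 82.81 : 29.39 : 3.78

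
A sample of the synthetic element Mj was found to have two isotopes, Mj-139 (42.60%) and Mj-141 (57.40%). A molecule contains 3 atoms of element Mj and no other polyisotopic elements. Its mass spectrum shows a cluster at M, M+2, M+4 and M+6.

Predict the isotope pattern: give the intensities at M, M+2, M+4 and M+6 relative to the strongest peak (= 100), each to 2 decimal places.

Each Mj atom is independently Mj-139 (p = 0.4260) or Mj-141 (q = 0.5740); the cluster is the binomial expansion (p + q)^3.
P(M) = 0.4260^3 = 0.077309
P(M+2) = 3 × 0.4260^2 × 0.5740^1 = 0.312502
P(M+4) = 3 × 0.4260^1 × 0.5740^2 = 0.421070
P(M+6) = 0.5740^3 = 0.189119
The M+4 peak is largest (0.421070); scaling to 100 gives 18.36 : 74.22 : 100.00 : 44.91.

18.36 : 74.22 : 100.00 : 44.91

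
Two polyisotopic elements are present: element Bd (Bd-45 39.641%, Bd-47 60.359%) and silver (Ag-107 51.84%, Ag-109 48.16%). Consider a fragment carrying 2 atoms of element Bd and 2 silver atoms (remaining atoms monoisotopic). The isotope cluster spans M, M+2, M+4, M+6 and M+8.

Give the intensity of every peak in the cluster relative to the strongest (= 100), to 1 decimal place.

Element Bd pattern (n=2): 0.15714089 : 0.47853822 : 0.36432089
Silver pattern (n=2): 0.26873856 : 0.49932288 : 0.23193856
Convolve the two distributions (both contribute in 2-u steps):
  M: 0.15714089×0.26873856 = 0.042230
  M+2: 0.15714089×0.49932288 + 0.47853822×0.26873856 = 0.207066
  M+4: 0.15714089×0.23193856 + 0.47853822×0.49932288 + 0.36432089×0.26873856 = 0.373299
  M+6: 0.47853822×0.23193856 + 0.36432089×0.49932288 = 0.292905
  M+8: 0.36432089×0.23193856 = 0.084500
Scale to base peak (0.373299) = 100: 11.3 : 55.5 : 100.0 : 78.5 : 22.6

11.3 : 55.5 : 100.0 : 78.5 : 22.6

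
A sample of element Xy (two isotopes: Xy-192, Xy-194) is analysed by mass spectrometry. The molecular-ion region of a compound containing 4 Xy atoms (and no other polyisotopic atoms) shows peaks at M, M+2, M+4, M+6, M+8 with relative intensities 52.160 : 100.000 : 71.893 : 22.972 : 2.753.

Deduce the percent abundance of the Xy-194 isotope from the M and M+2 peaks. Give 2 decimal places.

32.40%

Let p = fractional abundance of Xy-192. I(M+2)/I(M) = [C(4,1)·p^3·(1−p)] / p^4 = 4·(1−p)/p = 100.000/52.160 = 1.9172
(1−p)/p = 1.9172/4 = 0.4793  ⇒  p = 1/(1 + 0.4793) = 0.6760
Xy-192: 67.60%, Xy-194: 32.40%.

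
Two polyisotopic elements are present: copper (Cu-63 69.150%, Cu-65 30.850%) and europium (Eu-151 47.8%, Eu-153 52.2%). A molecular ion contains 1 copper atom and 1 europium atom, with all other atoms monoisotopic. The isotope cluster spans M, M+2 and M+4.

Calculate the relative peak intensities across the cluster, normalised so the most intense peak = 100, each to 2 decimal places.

65.01 : 100.00 : 31.67

Copper pattern (n=1): 0.6915 : 0.3085
Europium pattern (n=1): 0.4780 : 0.5220
Convolve the two distributions (both contribute in 2-u steps):
  M: 0.6915×0.4780 = 0.330537
  M+2: 0.6915×0.5220 + 0.3085×0.4780 = 0.508426
  M+4: 0.3085×0.5220 = 0.161037
Scale to base peak (0.508426) = 100: 65.01 : 100.00 : 31.67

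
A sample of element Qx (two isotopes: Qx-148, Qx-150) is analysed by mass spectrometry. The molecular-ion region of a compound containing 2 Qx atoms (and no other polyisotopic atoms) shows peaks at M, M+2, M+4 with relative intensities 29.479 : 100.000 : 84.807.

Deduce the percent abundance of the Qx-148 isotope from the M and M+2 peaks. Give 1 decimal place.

37.1%

Write p for the Qx-148 fraction. I(M+2)/I(M) = [C(2,1)·p^1·(1−p)] / p^2 = 2·(1−p)/p = 100.000/29.479 = 3.3922
(1−p)/p = 3.3922/2 = 1.6961  ⇒  p = 1/(1 + 1.6961) = 0.3709
Qx-148: 37.1%, Qx-150: 62.9%.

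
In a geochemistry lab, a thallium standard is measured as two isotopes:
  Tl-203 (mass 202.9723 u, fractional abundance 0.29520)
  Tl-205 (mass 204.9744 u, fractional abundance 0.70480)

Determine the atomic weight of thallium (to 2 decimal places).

The abundance-weighted mean is 0.29520 × 202.9723 + 0.70480 × 204.9744
= 59.91742 + 144.46596 = 204.38338 u

204.38 u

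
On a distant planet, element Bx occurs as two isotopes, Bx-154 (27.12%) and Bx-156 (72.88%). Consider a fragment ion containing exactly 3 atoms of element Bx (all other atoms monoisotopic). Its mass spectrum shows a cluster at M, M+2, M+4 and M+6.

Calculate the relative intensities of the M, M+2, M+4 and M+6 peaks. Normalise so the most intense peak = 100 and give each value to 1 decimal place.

The 3 Bx atoms are independent, so intensities follow the terms of (0.2712 + 0.7288)^3.
P(M) = 0.2712^3 = 0.019947
P(M+2) = 3 × 0.2712^2 × 0.7288^1 = 0.160808
P(M+4) = 3 × 0.2712^1 × 0.7288^2 = 0.432143
P(M+6) = 0.7288^3 = 0.387102
The M+4 peak is largest (0.432143); scaling to 100 gives 4.6 : 37.2 : 100.0 : 89.6.

4.6 : 37.2 : 100.0 : 89.6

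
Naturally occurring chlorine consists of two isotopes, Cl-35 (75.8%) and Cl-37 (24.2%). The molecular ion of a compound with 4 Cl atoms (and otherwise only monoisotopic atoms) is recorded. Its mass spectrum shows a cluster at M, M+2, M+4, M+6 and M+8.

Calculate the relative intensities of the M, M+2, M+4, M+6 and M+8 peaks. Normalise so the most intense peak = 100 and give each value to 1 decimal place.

Each Cl atom is independently Cl-35 (p = 0.758) or Cl-37 (q = 0.242); the cluster is the binomial expansion (p + q)^4.
P(M) = 0.758^4 = 0.330124
P(M+2) = 4 × 0.758^3 × 0.242^1 = 0.421583
P(M+4) = 6 × 0.758^2 × 0.242^2 = 0.201893
P(M+6) = 4 × 0.758^1 × 0.242^3 = 0.042971
P(M+8) = 0.242^4 = 0.003430
The M+2 peak is largest (0.421583); scaling to 100 gives 78.3 : 100.0 : 47.9 : 10.2 : 0.8.

78.3 : 100.0 : 47.9 : 10.2 : 0.8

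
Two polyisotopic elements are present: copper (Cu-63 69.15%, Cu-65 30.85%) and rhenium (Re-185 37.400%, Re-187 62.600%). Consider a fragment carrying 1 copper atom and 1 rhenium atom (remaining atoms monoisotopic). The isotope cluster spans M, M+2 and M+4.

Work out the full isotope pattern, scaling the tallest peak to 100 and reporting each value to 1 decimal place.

47.2 : 100.0 : 35.2

Copper pattern (n=1): 0.6915 : 0.3085
Rhenium pattern (n=1): 0.3740 : 0.6260
Convolve the two distributions (both contribute in 2-u steps):
  M: 0.6915×0.3740 = 0.258621
  M+2: 0.6915×0.6260 + 0.3085×0.3740 = 0.548258
  M+4: 0.3085×0.6260 = 0.193121
Scale to base peak (0.548258) = 100: 47.2 : 100.0 : 35.2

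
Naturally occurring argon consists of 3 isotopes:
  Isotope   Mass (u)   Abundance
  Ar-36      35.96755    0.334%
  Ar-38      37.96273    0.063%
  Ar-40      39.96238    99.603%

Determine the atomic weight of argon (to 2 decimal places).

39.95 u

Weight each isotope mass by its fractional abundance: 0.00334 × 35.96755 + 0.00063 × 37.96273 + 0.99603 × 39.96238
= 0.120132 + 0.023917 + 39.803729 = 39.947778 u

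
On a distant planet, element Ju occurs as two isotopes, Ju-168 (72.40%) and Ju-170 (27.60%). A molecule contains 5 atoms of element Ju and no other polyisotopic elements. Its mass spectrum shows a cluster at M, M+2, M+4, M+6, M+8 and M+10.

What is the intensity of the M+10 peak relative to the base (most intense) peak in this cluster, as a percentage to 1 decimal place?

Term probabilities: M 0.1989, M+2 0.3792, M+4 0.2891, M+6 0.1102, M+8 0.0210, M+10 0.0016. Base peak = M+2.
P(M+2) = C(5,1) × 0.7240^4 × 0.2760^1 = 5 × 0.27476048 × 0.2760 = 0.379169 (base)
P(M+10) = C(5,5) × 0.7240^0 × 0.2760^5 = 1 × 1.0000 × 0.00160157 = 0.001602
Relative intensity = 0.001602 / 0.379169 × 100 = 0.4

0.4%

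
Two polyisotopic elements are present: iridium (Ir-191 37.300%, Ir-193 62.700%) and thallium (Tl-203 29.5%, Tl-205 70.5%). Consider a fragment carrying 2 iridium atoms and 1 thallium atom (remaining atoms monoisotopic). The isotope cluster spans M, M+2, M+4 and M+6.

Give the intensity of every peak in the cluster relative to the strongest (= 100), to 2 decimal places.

9.21 : 52.96 : 100.00 : 62.18

Iridium pattern (n=2): 0.139129 : 0.467742 : 0.393129
Thallium pattern (n=1): 0.2950 : 0.7050
Convolve the two distributions (both contribute in 2-u steps):
  M: 0.139129×0.2950 = 0.041043
  M+2: 0.139129×0.7050 + 0.467742×0.2950 = 0.236070
  M+4: 0.467742×0.7050 + 0.393129×0.2950 = 0.445731
  M+6: 0.393129×0.7050 = 0.277156
Scale to base peak (0.445731) = 100: 9.21 : 52.96 : 100.00 : 62.18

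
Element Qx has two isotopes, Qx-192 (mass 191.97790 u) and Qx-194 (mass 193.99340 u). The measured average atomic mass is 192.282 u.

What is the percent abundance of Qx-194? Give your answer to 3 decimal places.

Let x be the fractional abundance of Qx-192; then Qx-194 has abundance 1 − x.
191.97790·x + 193.99340·(1 − x) = 192.282
(191.97790 − 193.99340)·x = 192.282 − 193.99340
x = -1.71140 / -2.01550 = 0.84912 → 84.912% Qx-192, 15.088% Qx-194.

15.088%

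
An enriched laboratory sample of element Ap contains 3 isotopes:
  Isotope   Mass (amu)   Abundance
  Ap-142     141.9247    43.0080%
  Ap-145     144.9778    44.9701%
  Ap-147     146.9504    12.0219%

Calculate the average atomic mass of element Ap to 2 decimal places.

143.90 amu

Weight each isotope mass by its fractional abundance: 0.430080 × 141.9247 + 0.449701 × 144.9778 + 0.120219 × 146.9504
= 61.03897 + 65.19666 + 17.66623 = 143.90186 amu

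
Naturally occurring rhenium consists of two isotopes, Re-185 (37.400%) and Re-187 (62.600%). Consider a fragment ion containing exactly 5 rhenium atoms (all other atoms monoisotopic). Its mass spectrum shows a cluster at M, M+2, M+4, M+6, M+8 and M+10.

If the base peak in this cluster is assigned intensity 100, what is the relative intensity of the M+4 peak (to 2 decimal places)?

(0.37400 + 0.62600)^5 gives M 0.0073, M+2 0.0612, M+4 0.2050, M+6 0.3431, M+8 0.2872, M+10 0.0961; the largest is M+6.
P(M+6) = C(5,3) × 0.37400^2 × 0.62600^3 = 10 × 0.139876 × 0.24531438 = 0.343136 (base)
P(M+4) = C(5,2) × 0.37400^3 × 0.62600^2 = 10 × 0.05231362 × 0.391876 = 0.205005
Relative intensity = 0.205005 / 0.343136 × 100 = 59.74

59.74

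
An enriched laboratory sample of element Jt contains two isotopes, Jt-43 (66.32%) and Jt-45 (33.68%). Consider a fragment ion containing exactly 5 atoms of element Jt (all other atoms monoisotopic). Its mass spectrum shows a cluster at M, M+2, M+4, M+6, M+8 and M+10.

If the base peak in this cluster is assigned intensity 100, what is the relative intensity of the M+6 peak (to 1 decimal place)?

50.8

Binomial terms of (0.6632 + 0.3368)^5: M 0.1283, M+2 0.3258, M+4 0.3309, M+6 0.1680, M+8 0.0427, M+10 0.0043 → M+4 is the base peak.
P(M+4) = C(5,2) × 0.6632^3 × 0.3368^2 = 10 × 0.29169807 × 0.11343424 = 0.330885 (base)
P(M+6) = C(5,3) × 0.6632^2 × 0.3368^3 = 10 × 0.43983424 × 0.03820465 = 0.168037
Relative intensity = 0.168037 / 0.330885 × 100 = 50.8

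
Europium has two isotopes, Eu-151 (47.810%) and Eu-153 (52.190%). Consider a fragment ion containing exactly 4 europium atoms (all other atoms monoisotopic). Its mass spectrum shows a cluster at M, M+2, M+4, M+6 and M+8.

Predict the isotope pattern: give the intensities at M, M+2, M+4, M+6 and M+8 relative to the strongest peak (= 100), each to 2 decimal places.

Expanding (0.47810 + 0.52190)^4:
P(M) = 0.47810^4 = 0.052249
P(M+2) = 4 × 0.47810^3 × 0.52190^1 = 0.228141
P(M+4) = 6 × 0.47810^2 × 0.52190^2 = 0.373563
P(M+6) = 4 × 0.47810^1 × 0.52190^3 = 0.271857
P(M+8) = 0.52190^4 = 0.074191
The M+4 peak is largest (0.373563); scaling to 100 gives 13.99 : 61.07 : 100.00 : 72.77 : 19.86.

13.99 : 61.07 : 100.00 : 72.77 : 19.86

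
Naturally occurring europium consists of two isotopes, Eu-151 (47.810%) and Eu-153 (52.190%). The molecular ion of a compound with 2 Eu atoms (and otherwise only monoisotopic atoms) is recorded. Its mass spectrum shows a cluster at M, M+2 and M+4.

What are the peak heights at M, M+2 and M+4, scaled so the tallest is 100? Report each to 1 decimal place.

45.8 : 100.0 : 54.6

Expanding (0.47810 + 0.52190)^2:
P(M) = 0.47810^2 = 0.228580
P(M+2) = 2 × 0.47810^1 × 0.52190^1 = 0.499041
P(M+4) = 0.52190^2 = 0.272380
The M+2 peak is largest (0.499041); scaling to 100 gives 45.8 : 100.0 : 54.6.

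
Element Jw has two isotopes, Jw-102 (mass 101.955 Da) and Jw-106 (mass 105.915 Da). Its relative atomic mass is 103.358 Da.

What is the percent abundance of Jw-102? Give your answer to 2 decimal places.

With x = fraction of Jw-102 (so Jw-106 is 1 − x):
101.955·x + 105.915·(1 − x) = 103.358
(101.955 − 105.915)·x = 103.358 − 105.915
x = -2.557 / -3.960 = 0.64571 → 64.57% Jw-102, 35.43% Jw-106.

64.57%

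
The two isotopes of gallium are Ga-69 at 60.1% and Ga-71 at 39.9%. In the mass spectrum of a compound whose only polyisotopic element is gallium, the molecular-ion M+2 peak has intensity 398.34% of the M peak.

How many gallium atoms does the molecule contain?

6

With n Ga atoms, P(M+2)/P(M) = C(n,1)·p^(n−1)q / p^n = n·q/p = n · 0.399/0.601.
n = 3.9834 × 0.601/0.399 = 6.00 ≈ 6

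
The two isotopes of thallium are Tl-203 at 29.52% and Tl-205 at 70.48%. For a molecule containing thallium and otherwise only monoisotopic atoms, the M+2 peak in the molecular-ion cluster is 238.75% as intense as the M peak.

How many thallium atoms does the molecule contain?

With n Tl atoms, P(M+2)/P(M) = C(n,1)·p^(n−1)q / p^n = n·q/p = n · 0.7048/0.2952.
n = 2.3875 × 0.2952/0.7048 = 1.00 ≈ 1

1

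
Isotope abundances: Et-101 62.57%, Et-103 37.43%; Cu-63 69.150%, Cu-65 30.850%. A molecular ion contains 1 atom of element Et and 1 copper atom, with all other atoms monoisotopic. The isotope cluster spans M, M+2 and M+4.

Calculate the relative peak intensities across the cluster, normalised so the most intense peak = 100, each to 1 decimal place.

Element Et pattern (n=1): 0.6257 : 0.3743
Copper pattern (n=1): 0.6915 : 0.3085
Convolve the two distributions (both contribute in 2-u steps):
  M: 0.6257×0.6915 = 0.432672
  M+2: 0.6257×0.3085 + 0.3743×0.6915 = 0.451857
  M+4: 0.3743×0.3085 = 0.115472
Scale to base peak (0.451857) = 100: 95.8 : 100.0 : 25.6

95.8 : 100.0 : 25.6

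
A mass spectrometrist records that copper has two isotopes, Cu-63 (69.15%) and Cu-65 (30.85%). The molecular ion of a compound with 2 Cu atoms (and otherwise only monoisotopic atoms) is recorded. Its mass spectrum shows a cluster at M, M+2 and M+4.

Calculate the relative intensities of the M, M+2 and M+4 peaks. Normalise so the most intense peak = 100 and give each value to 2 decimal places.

100.00 : 89.23 : 19.90

The 2 Cu atoms are independent, so intensities follow the terms of (0.6915 + 0.3085)^2.
P(M) = 0.6915^2 = 0.478172
P(M+2) = 2 × 0.6915^1 × 0.3085^1 = 0.426656
P(M+4) = 0.3085^2 = 0.095172
The M peak is largest (0.478172); scaling to 100 gives 100.00 : 89.23 : 19.90.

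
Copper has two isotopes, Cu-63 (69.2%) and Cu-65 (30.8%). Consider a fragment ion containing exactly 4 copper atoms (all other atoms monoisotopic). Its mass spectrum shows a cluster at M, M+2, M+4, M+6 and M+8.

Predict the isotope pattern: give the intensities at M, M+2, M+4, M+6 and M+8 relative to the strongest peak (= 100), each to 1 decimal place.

The 4 Cu atoms are independent, so intensities follow the terms of (0.692 + 0.308)^4.
P(M) = 0.692^4 = 0.229311
P(M+2) = 4 × 0.692^3 × 0.308^1 = 0.408253
P(M+4) = 6 × 0.692^2 × 0.308^2 = 0.272562
P(M+6) = 4 × 0.692^1 × 0.308^3 = 0.080876
P(M+8) = 0.308^4 = 0.008999
The M+2 peak is largest (0.408253); scaling to 100 gives 56.2 : 100.0 : 66.8 : 19.8 : 2.2.

56.2 : 100.0 : 66.8 : 19.8 : 2.2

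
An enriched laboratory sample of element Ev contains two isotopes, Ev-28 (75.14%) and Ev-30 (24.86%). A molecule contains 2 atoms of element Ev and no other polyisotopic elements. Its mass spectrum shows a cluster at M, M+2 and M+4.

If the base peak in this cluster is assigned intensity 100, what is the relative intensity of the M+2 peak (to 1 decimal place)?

66.2

Term probabilities: M 0.5646, M+2 0.3736, M+4 0.0618. Base peak = M.
P(M) = C(2,0) × 0.7514^2 × 0.2486^0 = 1 × 0.56460196 × 1.0000 = 0.564602 (base)
P(M+2) = C(2,1) × 0.7514^1 × 0.2486^1 = 2 × 0.7514 × 0.2486 = 0.373596
Relative intensity = 0.373596 / 0.564602 × 100 = 66.2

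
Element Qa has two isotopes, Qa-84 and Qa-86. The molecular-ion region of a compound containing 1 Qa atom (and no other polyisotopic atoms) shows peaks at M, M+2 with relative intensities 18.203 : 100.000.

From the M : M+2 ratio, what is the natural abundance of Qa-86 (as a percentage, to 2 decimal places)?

84.60%

Write p for the Qa-84 fraction. I(M+2)/I(M) = [C(1,1)·p^0·(1−p)] / p^1 = 1·(1−p)/p = 100.000/18.203 = 5.4936
(1−p)/p = 5.4936/1 = 5.4936  ⇒  p = 1/(1 + 5.4936) = 0.1540
Qa-84: 15.40%, Qa-86: 84.60%.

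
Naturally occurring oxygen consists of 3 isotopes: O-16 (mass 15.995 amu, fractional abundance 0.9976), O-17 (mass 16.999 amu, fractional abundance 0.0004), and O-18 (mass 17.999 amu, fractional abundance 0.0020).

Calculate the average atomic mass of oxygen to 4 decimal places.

15.9994 amu

Average mass = Σ (abundance × isotope mass) = 0.9976 × 15.995 + 0.0004 × 16.999 + 0.0020 × 17.999
= 15.95661 + 0.00680 + 0.03600 = 15.99941 amu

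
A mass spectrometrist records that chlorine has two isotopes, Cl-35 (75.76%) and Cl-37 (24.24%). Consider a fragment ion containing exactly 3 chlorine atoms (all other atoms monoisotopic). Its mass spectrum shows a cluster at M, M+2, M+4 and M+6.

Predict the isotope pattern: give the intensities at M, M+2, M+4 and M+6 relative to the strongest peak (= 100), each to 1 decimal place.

The 3 Cl atoms are independent, so intensities follow the terms of (0.7576 + 0.2424)^3.
P(M) = 0.7576^3 = 0.434830
P(M+2) = 3 × 0.7576^2 × 0.2424^1 = 0.417382
P(M+4) = 3 × 0.7576^1 × 0.2424^2 = 0.133545
P(M+6) = 0.2424^3 = 0.014243
The M peak is largest (0.434830); scaling to 100 gives 100.0 : 96.0 : 30.7 : 3.3.

100.0 : 96.0 : 30.7 : 3.3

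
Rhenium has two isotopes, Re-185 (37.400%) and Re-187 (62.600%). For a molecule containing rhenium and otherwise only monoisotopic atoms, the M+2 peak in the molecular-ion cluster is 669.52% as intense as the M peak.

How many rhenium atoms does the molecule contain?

For n independent Re atoms, I(M+2)/I(M) = n · (abundance Re-187) / (abundance Re-185) = n · 0.62600/0.37400.
n = 6.6952 × 0.37400/0.62600 = 4.00 ≈ 4

4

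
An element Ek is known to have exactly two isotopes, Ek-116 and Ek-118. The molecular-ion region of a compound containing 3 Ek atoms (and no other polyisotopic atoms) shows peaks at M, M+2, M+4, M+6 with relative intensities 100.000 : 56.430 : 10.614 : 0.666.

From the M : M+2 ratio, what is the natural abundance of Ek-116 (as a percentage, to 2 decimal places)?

84.17%

Write p for the Ek-116 fraction. I(M+2)/I(M) = [C(3,1)·p^2·(1−p)] / p^3 = 3·(1−p)/p = 56.430/100.000 = 0.5643
(1−p)/p = 0.5643/3 = 0.1881  ⇒  p = 1/(1 + 0.1881) = 0.8417
Ek-116: 84.17%, Ek-118: 15.83%.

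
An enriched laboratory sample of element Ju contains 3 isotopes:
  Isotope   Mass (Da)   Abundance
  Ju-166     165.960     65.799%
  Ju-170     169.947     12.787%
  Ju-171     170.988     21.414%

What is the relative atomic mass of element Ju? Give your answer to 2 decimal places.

The abundance-weighted mean is 0.65799 × 165.960 + 0.12787 × 169.947 + 0.21414 × 170.988
= 109.2000 + 21.7311 + 36.6154 = 167.5465 Da

167.55 Da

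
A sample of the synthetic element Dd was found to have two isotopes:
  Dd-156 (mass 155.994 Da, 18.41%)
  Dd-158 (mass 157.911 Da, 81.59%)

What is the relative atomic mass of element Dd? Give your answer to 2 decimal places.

The abundance-weighted mean is 0.1841 × 155.994 + 0.8159 × 157.911
= 28.7185 + 128.8396 = 157.5581 Da

157.56 Da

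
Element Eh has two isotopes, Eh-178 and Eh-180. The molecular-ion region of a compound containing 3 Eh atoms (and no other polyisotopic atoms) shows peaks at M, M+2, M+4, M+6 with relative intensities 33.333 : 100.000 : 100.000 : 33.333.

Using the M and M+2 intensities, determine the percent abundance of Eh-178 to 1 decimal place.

Write p for the Eh-178 fraction. I(M+2)/I(M) = [C(3,1)·p^2·(1−p)] / p^3 = 3·(1−p)/p = 100.000/33.333 = 3.0000
(1−p)/p = 3.0000/3 = 1.0000  ⇒  p = 1/(1 + 1.0000) = 0.5000
Eh-178: 50.0%, Eh-180: 50.0%.

50.0%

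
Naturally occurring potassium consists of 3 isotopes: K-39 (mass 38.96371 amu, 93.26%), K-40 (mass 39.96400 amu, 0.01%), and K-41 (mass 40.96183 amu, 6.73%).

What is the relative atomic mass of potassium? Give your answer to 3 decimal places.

39.098 amu

Average mass = Σ (abundance × isotope mass) = 0.9326 × 38.96371 + 0.0001 × 39.96400 + 0.0673 × 40.96183
= 36.337556 + 0.003996 + 2.756731 = 39.098283 amu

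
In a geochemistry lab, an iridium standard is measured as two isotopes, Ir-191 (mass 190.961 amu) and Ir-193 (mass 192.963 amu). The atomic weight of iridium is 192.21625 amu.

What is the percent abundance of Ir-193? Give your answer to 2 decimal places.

62.70%

Let x be the fractional abundance of Ir-191; then Ir-193 has abundance 1 − x.
190.961·x + 192.963·(1 − x) = 192.21625
(190.961 − 192.963)·x = 192.21625 − 192.963
x = -0.74675 / -2.002 = 0.37300 → 37.30% Ir-191, 62.70% Ir-193.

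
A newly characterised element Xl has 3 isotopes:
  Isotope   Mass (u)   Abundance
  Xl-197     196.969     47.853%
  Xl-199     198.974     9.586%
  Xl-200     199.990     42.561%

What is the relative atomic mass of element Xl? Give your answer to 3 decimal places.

198.447 u

Ar = Σ fᵢ·mᵢ = 0.47853 × 196.969 + 0.09586 × 198.974 + 0.42561 × 199.990
= 94.2556 + 19.0736 + 85.1177 = 198.4469 u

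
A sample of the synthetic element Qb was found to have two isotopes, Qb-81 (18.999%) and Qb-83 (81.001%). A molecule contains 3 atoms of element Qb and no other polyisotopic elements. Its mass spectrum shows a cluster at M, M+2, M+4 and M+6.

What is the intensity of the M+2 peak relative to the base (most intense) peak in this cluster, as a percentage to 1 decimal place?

16.5%

(0.18999 + 0.81001)^3 gives M 0.0069, M+2 0.0877, M+4 0.3740, M+6 0.5315; the largest is M+6.
P(M+6) = C(3,3) × 0.18999^0 × 0.81001^3 = 1 × 1.0000 × 0.53146068 = 0.531461 (base)
P(M+2) = C(3,1) × 0.18999^2 × 0.81001^1 = 3 × 0.0360962 × 0.81001 = 0.087715
Relative intensity = 0.087715 / 0.531461 × 100 = 16.5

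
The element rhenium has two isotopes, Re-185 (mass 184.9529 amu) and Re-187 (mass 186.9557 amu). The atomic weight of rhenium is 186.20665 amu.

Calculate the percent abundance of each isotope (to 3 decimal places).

Re-185: 37.400%, Re-187: 62.600%

Let x be the fractional abundance of Re-185; then Re-187 has abundance 1 − x.
184.9529·x + 186.9557·(1 − x) = 186.20665
(184.9529 − 186.9557)·x = 186.20665 − 186.9557
x = -0.74905 / -2.0028 = 0.37400 → 37.400% Re-185, 62.600% Re-187.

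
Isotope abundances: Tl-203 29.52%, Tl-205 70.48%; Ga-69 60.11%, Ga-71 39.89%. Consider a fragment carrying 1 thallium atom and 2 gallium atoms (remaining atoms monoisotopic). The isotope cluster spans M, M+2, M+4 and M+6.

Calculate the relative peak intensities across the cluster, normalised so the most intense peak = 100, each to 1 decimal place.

26.9 : 100.0 : 97.2 : 28.3

Thallium pattern (n=1): 0.2952 : 0.7048
Gallium pattern (n=2): 0.36132121 : 0.47955758 : 0.15912121
Convolve the two distributions (both contribute in 2-u steps):
  M: 0.2952×0.36132121 = 0.106662
  M+2: 0.2952×0.47955758 + 0.7048×0.36132121 = 0.396225
  M+4: 0.2952×0.15912121 + 0.7048×0.47955758 = 0.384965
  M+6: 0.7048×0.15912121 = 0.112149
Scale to base peak (0.396225) = 100: 26.9 : 100.0 : 97.2 : 28.3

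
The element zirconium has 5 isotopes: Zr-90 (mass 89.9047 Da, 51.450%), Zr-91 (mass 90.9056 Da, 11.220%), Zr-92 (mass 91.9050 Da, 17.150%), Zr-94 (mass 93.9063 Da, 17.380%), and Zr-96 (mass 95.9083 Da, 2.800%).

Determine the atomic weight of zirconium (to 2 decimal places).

91.22 Da

Average mass = Σ (abundance × isotope mass) = 0.51450 × 89.9047 + 0.11220 × 90.9056 + 0.17150 × 91.9050 + 0.17380 × 93.9063 + 0.02800 × 95.9083
= 46.25597 + 10.19961 + 15.76171 + 16.32091 + 2.68543 = 91.22363 Da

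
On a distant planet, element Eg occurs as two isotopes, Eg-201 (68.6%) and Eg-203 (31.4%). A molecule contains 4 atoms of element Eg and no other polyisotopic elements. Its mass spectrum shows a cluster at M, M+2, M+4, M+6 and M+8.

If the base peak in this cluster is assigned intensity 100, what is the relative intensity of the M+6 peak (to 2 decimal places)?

Term probabilities: M 0.2215, M+2 0.4055, M+4 0.2784, M+6 0.0850, M+8 0.0097. Base peak = M+2.
P(M+2) = C(4,1) × 0.686^3 × 0.314^1 = 4 × 0.32282886 × 0.3140 = 0.405473 (base)
P(M+6) = C(4,3) × 0.686^1 × 0.314^3 = 4 × 0.6860 × 0.03095914 = 0.084952
Relative intensity = 0.084952 / 0.405473 × 100 = 20.95

20.95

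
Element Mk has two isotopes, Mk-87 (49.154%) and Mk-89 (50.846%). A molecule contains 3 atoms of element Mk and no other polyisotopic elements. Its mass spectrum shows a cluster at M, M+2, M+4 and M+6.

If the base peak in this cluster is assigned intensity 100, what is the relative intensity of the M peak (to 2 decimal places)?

Binomial terms of (0.49154 + 0.50846)^3: M 0.1188, M+2 0.3685, M+4 0.3812, M+6 0.1315 → M+4 is the base peak.
P(M+4) = C(3,2) × 0.49154^1 × 0.50846^2 = 3 × 0.49154 × 0.25853157 = 0.381236 (base)
P(M) = C(3,0) × 0.49154^3 × 0.50846^0 = 1 × 0.11876175 × 1.0000 = 0.118762
Relative intensity = 0.118762 / 0.381236 × 100 = 31.15

31.15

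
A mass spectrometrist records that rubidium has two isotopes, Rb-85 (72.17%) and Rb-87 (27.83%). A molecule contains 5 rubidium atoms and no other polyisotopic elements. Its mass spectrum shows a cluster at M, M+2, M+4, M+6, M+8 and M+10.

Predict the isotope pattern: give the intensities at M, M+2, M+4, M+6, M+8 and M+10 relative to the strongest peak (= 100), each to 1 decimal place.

51.9 : 100.0 : 77.1 : 29.7 : 5.7 : 0.4

The 5 Rb atoms are independent, so intensities follow the terms of (0.7217 + 0.2783)^5.
P(M) = 0.7217^5 = 0.195787
P(M+2) = 5 × 0.7217^4 × 0.2783^1 = 0.377494
P(M+4) = 10 × 0.7217^3 × 0.2783^2 = 0.291136
P(M+6) = 10 × 0.7217^2 × 0.2783^3 = 0.112267
P(M+8) = 5 × 0.7217^1 × 0.2783^4 = 0.021646
P(M+10) = 0.2783^5 = 0.001669
The M+2 peak is largest (0.377494); scaling to 100 gives 51.9 : 100.0 : 77.1 : 29.7 : 5.7 : 0.4.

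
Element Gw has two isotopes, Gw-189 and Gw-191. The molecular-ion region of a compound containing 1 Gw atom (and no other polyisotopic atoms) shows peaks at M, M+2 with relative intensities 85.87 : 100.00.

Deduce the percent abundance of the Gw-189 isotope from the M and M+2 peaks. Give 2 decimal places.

Write p for the Gw-189 fraction. I(M+2)/I(M) = [C(1,1)·p^0·(1−p)] / p^1 = 1·(1−p)/p = 100.00/85.87 = 1.1646
(1−p)/p = 1.1646/1 = 1.1646  ⇒  p = 1/(1 + 1.1646) = 0.4620
Gw-189: 46.20%, Gw-191: 53.80%.

46.20%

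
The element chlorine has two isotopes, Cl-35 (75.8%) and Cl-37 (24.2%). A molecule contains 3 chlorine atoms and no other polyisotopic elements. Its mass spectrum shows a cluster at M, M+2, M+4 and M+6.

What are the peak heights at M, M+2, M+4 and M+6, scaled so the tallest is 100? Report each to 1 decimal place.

100.0 : 95.8 : 30.6 : 3.3

Each Cl atom is independently Cl-35 (p = 0.758) or Cl-37 (q = 0.242); the cluster is the binomial expansion (p + q)^3.
P(M) = 0.758^3 = 0.435520
P(M+2) = 3 × 0.758^2 × 0.242^1 = 0.417133
P(M+4) = 3 × 0.758^1 × 0.242^2 = 0.133175
P(M+6) = 0.242^3 = 0.014172
The M peak is largest (0.435520); scaling to 100 gives 100.0 : 95.8 : 30.6 : 3.3.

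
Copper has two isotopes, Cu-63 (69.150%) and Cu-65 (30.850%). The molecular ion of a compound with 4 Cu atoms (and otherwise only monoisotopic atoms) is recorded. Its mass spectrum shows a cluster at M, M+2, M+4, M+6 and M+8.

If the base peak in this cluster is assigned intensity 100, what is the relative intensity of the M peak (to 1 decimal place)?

(0.69150 + 0.30850)^4 gives M 0.2286, M+2 0.4080, M+4 0.2731, M+6 0.0812, M+8 0.0091; the largest is M+2.
P(M+2) = C(4,1) × 0.69150^3 × 0.30850^1 = 4 × 0.33065611 × 0.3085 = 0.408030 (base)
P(M) = C(4,0) × 0.69150^4 × 0.30850^0 = 1 × 0.2286487 × 1.0000 = 0.228649
Relative intensity = 0.228649 / 0.408030 × 100 = 56.0

56.0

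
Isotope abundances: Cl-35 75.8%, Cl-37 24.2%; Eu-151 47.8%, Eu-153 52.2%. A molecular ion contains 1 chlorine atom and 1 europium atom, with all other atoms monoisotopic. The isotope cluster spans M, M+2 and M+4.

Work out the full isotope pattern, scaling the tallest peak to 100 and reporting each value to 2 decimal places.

Chlorine pattern (n=1): 0.7580 : 0.2420
Europium pattern (n=1): 0.4780 : 0.5220
Convolve the two distributions (both contribute in 2-u steps):
  M: 0.7580×0.4780 = 0.362324
  M+2: 0.7580×0.5220 + 0.2420×0.4780 = 0.511352
  M+4: 0.2420×0.5220 = 0.126324
Scale to base peak (0.511352) = 100: 70.86 : 100.00 : 24.70

70.86 : 100.00 : 24.70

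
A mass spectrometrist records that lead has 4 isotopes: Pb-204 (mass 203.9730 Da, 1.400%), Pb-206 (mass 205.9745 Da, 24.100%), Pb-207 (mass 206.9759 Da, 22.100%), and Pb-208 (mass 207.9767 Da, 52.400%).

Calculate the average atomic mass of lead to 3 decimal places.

207.217 Da

Weight each isotope mass by its fractional abundance: 0.01400 × 203.9730 + 0.24100 × 205.9745 + 0.22100 × 206.9759 + 0.52400 × 207.9767
= 2.85562 + 49.63985 + 45.74167 + 108.97979 = 207.21693 Da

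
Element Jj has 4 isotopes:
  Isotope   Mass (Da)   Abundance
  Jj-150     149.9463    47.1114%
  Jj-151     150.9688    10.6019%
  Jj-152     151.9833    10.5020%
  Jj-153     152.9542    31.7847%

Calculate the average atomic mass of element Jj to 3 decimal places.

Average mass = Σ (abundance × isotope mass) = 0.471114 × 149.9463 + 0.106019 × 150.9688 + 0.105020 × 151.9833 + 0.317847 × 152.9542
= 70.64180 + 16.00556 + 15.96129 + 48.61603 = 151.22468 Da

151.225 Da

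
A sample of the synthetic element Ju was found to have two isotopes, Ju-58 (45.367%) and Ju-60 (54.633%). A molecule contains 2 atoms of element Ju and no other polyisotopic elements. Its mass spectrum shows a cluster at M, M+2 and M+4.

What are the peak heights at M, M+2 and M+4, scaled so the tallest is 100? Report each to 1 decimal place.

The 2 Ju atoms are independent, so intensities follow the terms of (0.45367 + 0.54633)^2.
P(M) = 0.45367^2 = 0.205816
P(M+2) = 2 × 0.45367^1 × 0.54633^1 = 0.495707
P(M+4) = 0.54633^2 = 0.298476
The M+2 peak is largest (0.495707); scaling to 100 gives 41.5 : 100.0 : 60.2.

41.5 : 100.0 : 60.2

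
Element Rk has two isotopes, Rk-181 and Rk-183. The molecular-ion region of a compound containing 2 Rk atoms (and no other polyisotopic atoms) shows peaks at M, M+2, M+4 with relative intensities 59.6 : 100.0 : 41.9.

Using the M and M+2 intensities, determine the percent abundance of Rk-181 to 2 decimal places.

If p is the fraction of Rk that is Rk-181, then I(M+2)/I(M) = [C(2,1)·p^1·(1−p)] / p^2 = 2·(1−p)/p = 100.0/59.6 = 1.6779
(1−p)/p = 1.6779/2 = 0.8389  ⇒  p = 1/(1 + 0.8389) = 0.5438
Rk-181: 54.38%, Rk-183: 45.62%.

54.38%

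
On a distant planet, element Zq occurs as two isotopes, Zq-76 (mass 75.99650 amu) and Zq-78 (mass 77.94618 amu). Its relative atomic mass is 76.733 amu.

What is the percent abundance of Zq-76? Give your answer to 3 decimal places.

62.225%

Let x be the fractional abundance of Zq-76; then Zq-78 has abundance 1 − x.
75.99650·x + 77.94618·(1 − x) = 76.733
(75.99650 − 77.94618)·x = 76.733 − 77.94618
x = -1.21318 / -1.94968 = 0.62225 → 62.225% Zq-76, 37.775% Zq-78.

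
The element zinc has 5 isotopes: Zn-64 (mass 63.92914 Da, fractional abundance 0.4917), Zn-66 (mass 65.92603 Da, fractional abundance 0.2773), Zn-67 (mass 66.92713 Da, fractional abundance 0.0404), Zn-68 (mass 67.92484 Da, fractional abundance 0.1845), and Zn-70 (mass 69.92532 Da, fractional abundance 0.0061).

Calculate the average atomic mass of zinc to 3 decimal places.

65.378 Da

The abundance-weighted mean is 0.4917 × 63.92914 + 0.2773 × 65.92603 + 0.0404 × 66.92713 + 0.1845 × 67.92484 + 0.0061 × 69.92532
= 31.433958 + 18.281288 + 2.703856 + 12.532133 + 0.426544 = 65.377779 Da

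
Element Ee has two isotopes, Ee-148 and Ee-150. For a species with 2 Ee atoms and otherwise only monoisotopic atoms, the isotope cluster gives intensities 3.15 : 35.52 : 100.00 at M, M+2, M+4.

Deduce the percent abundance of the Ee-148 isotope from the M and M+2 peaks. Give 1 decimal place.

15.1%

Let p = fractional abundance of Ee-148. I(M+2)/I(M) = [C(2,1)·p^1·(1−p)] / p^2 = 2·(1−p)/p = 35.52/3.15 = 11.2762
(1−p)/p = 11.2762/2 = 5.6381  ⇒  p = 1/(1 + 5.6381) = 0.1506
Ee-148: 15.1%, Ee-150: 84.9%.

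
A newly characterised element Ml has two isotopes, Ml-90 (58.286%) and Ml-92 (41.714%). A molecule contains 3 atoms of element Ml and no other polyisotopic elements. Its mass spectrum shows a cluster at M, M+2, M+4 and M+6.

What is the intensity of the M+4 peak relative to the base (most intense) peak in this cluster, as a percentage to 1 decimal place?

71.6%

(0.58286 + 0.41714)^3 gives M 0.1980, M+2 0.4251, M+4 0.3043, M+6 0.0726; the largest is M+2.
P(M+2) = C(3,1) × 0.58286^2 × 0.41714^1 = 3 × 0.33972578 × 0.41714 = 0.425140 (base)
P(M+4) = C(3,2) × 0.58286^1 × 0.41714^2 = 3 × 0.58286 × 0.17400578 = 0.304263
Relative intensity = 0.304263 / 0.425140 × 100 = 71.6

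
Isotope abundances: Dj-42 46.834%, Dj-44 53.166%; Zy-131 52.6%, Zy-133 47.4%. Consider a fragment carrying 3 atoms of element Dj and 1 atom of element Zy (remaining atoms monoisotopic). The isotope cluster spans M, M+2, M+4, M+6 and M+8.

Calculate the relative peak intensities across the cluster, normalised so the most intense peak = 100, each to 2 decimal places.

Element Dj pattern (n=3): 0.1027268 : 0.34984667 : 0.39714626 : 0.15028027
Element Zy pattern (n=1): 0.5260 : 0.4740
Convolve the two distributions (both contribute in 2-u steps):
  M: 0.1027268×0.5260 = 0.054034
  M+2: 0.1027268×0.4740 + 0.34984667×0.5260 = 0.232712
  M+4: 0.34984667×0.4740 + 0.39714626×0.5260 = 0.374726
  M+6: 0.39714626×0.4740 + 0.15028027×0.5260 = 0.267295
  M+8: 0.15028027×0.4740 = 0.071233
Scale to base peak (0.374726) = 100: 14.42 : 62.10 : 100.00 : 71.33 : 19.01

14.42 : 62.10 : 100.00 : 71.33 : 19.01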